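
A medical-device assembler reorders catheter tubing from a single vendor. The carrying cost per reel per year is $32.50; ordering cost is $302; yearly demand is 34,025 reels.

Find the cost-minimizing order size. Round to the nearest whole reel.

795 reels

Q* = √(2·D·S / H) = √(2·34,025·302 / 32.5) = √632,341.5 ≈ 795.20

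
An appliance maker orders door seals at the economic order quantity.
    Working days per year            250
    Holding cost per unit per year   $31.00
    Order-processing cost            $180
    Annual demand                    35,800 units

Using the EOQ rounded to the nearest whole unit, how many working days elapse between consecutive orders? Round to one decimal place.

4.5 days

Optimal lot size Q* = (2 × 35,800 × $180 / $31)^½ ≈ 644.78 → Q = 645 units
Cycle time = (working days × Q)/D = (250 × 645) / 35,800 = 4.504 days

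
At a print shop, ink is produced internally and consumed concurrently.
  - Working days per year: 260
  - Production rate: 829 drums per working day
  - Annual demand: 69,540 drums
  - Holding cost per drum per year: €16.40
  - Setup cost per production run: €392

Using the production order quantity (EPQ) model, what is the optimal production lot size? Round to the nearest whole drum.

2,215 drums

d = 69,540/260 = 267.4615 drums/day;  effective holding cost H(1 − d/p) = 16.4·(1 − 267.4615/829) = 11.10884
Q* = √(2DS / H_eff) = √(2·69,540·392 / 11.10884) ≈ 2,215.34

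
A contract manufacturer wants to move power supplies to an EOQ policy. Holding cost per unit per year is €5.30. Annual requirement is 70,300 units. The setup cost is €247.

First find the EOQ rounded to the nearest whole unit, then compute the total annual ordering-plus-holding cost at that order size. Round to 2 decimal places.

€13,566.85

Optimal lot size Q* = (2 × 70,300 × €247 / €5.3)^½ ≈ 2,559.78 → Q = 2,560 units
Ordering: D/Q × S = 70,300/2,560 × €247 = €6,782.85
Holding:  Q/2 × H = 2,560/2 × €5.3 = €6,784.00
Total = €6,782.85 + €6,784.00 = €13,566.85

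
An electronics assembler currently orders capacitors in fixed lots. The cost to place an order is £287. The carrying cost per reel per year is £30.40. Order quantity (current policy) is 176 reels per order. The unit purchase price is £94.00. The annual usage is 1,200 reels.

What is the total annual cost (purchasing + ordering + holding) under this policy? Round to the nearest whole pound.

Annual ordering cost = (D/Q)·S = (1,200/176) × 287 = £1,956.82
Annual holding cost  = (Q/2)·H = (176/2) × 30.4 = £2,675.20
Purchase cost = D·C = 1,200 × 94 = £112,800.00
Total = £1,956.82 + £2,675.20 + £112,800.00 = £117,432.02

£117,432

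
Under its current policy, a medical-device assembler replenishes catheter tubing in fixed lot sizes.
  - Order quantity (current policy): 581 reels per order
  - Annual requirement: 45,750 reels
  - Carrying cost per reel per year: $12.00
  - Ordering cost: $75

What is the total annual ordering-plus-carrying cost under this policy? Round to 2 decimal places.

$9,391.77

Orders/yr = 45,750/581 = 78.744; ordering cost = 78.744 × $75 = $5,905.77
Average inventory = 581/2 = 290.5; holding cost = 290.5 × $12 = $3,486.00
Total = $5,905.77 + $3,486.00 = $9,391.77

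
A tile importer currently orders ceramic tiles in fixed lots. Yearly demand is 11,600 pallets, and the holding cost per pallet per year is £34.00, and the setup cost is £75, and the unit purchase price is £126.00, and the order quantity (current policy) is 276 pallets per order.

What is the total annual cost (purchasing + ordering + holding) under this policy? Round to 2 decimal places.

£1,469,444.17

Ordering: D/Q × S = 11,600/276 × £75 = £3,152.17
Holding:  Q/2 × H = 276/2 × £34 = £4,692.00
Purchase cost = D·C = 11,600 × 126 = £1,461,600.00
Total = £3,152.17 + £4,692.00 + £1,461,600.00 = £1,469,444.17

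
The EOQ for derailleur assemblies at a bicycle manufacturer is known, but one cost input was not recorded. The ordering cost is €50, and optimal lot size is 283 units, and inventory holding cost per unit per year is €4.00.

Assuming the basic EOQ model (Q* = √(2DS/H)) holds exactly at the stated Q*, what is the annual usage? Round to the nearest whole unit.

3,204 units per year

From Q* = √(2DS/H) ⇒ Q*² = 2DS/H.
D = Q²H / (2S) = 283² × 4 / (2 × 50) = 3,203.56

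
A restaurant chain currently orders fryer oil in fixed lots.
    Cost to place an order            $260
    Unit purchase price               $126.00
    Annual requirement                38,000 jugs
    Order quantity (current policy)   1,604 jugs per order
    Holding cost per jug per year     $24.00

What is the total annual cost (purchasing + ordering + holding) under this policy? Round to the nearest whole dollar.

Annual ordering cost = (D/Q)·S = (38,000/1,604) × 260 = $6,159.60
Annual holding cost  = (Q/2)·H = (1,604/2) × 24 = $19,248.00
Purchase cost = D·C = 38,000 × 126 = $4,788,000.00
Total = $6,159.60 + $19,248.00 + $4,788,000.00 = $4,813,407.60

$4,813,408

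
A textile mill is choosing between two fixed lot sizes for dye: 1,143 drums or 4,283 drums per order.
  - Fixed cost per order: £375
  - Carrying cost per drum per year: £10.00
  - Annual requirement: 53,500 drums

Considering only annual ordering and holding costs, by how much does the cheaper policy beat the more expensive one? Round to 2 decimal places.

TC(Q) = (D/Q)S + (Q/2)H
TC(1,143) = (53,500/1,143)×375 + (1,143/2)×10 = £23,267.49
TC(4,283) = (53,500/4,283)×375 + (4,283/2)×10 = £26,099.22
Lots of 1,143 are cheaper by £2,831.72.

£2,831.72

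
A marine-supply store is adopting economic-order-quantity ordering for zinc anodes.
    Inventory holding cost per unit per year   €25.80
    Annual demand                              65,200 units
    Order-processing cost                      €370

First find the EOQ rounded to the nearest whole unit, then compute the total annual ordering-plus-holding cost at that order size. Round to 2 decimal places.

€35,281.70

Q* = √(2·D·S / H) = √(2·65,200·370 / 25.8) = √1,870,077.5 ≈ 1,367.51 → Q = 1,368 units
Orders/yr = 65,200/1,368 = 47.661; ordering cost = 47.661 × €370 = €17,634.50
Average inventory = 1,368/2 = 684; holding cost = 684 × €25.8 = €17,647.20
Total = €17,634.50 + €17,647.20 = €35,281.70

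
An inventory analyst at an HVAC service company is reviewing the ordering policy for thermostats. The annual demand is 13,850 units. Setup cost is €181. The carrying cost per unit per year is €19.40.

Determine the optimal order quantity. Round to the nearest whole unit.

2DS/H = 2·13,850·181/19.4 = 258,438.14
EOQ = √258,438.14 ≈ 508.37

508 units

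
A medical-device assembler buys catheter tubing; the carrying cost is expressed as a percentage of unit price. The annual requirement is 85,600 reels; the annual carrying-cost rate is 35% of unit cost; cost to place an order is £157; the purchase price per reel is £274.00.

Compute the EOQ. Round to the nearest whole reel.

529 reels

Holding cost per reel per year: H = 35% × £274 = £95.9000
2DS/H = 2·85,600·157/95.9 = 280,275.29
EOQ = √280,275.29 ≈ 529.41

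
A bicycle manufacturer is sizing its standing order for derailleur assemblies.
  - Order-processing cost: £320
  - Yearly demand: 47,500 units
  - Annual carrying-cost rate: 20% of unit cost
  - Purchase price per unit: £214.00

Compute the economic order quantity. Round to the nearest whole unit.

H = i·C = 0.2 × £214 = £42.8000 per unit-year
Optimal lot size Q* = (2 × 47,500 × £320 / £42.8)^½ ≈ 842.78

843 units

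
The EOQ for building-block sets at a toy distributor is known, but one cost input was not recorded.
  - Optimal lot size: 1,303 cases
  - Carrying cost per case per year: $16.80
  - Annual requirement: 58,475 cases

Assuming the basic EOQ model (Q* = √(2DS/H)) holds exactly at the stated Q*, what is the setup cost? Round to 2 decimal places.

EOQ relation: Q² = 2DS/H, so rearrange for the unknown.
S = Q²H / (2D) = 1,303² × 16.8 / (2 × 58,475) = 243.8922

$243.89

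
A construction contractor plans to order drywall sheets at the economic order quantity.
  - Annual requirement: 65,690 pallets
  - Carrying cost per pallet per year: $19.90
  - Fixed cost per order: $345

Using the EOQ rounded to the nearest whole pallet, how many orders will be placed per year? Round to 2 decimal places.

43.53 orders per year

2DS/H = 2·65,690·345/19.9 = 2,277,693.47
EOQ = √2,277,693.47 ≈ 1,509.20 → Q = 1,509
Orders per year = D/Q = 65,690 / 1,509 = 43.532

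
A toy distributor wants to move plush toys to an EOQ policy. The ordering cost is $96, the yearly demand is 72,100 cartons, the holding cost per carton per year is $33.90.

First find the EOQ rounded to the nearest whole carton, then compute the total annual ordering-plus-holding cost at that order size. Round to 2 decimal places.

$21,662.97

EOQ = √(2DS/H) = √(2 × 72,100 × 96 / 33.9)
    = √(408,353.98) ≈ 639.03 → Q = 639 cartons
Annual ordering cost = (D/Q)·S = (72,100/639) × 96 = $10,831.92
Annual holding cost  = (Q/2)·H = (639/2) × 33.9 = $10,831.05
Total = $10,831.92 + $10,831.05 = $21,662.97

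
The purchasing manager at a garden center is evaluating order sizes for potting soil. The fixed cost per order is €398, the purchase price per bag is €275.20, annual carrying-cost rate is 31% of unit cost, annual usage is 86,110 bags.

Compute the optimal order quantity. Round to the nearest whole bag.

Holding cost per bag per year: H = 31% × €275.2 = €85.3120
EOQ = √(2DS/H) = √(2 × 86,110 × 398 / 85.312)
    = √(803,445.71) ≈ 896.35

896 bags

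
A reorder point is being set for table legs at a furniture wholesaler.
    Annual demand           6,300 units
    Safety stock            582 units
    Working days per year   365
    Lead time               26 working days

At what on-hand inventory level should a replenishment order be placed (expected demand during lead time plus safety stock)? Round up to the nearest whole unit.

1,031 units

Daily demand d = 6,300 / 365 = 17.260 units/day
Demand during lead time = 17.260 × 26 = 448.77
Reorder point = 448.77 + 582 = 1,030.77 → round up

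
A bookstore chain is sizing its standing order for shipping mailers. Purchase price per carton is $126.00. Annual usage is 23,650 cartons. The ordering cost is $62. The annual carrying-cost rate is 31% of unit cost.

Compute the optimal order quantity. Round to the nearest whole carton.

274 cartons

Holding cost per carton per year: H = 31% × $126 = $39.0600
Q* = √(2·D·S / H) = √(2·23,650·62 / 39.06) = √75,079.4 ≈ 274.01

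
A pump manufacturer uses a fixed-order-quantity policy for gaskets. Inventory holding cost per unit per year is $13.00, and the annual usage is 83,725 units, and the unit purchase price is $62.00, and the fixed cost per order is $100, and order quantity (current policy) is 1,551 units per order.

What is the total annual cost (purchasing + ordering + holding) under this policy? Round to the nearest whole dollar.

Orders/yr = 83,725/1,551 = 53.981; ordering cost = 53.981 × $100 = $5,398.13
Average inventory = 1,551/2 = 775.5; holding cost = 775.5 × $13 = $10,081.50
Purchase cost = D·C = 83,725 × 62 = $5,190,950.00
Total = $5,398.13 + $10,081.50 + $5,190,950.00 = $5,206,429.63

$5,206,430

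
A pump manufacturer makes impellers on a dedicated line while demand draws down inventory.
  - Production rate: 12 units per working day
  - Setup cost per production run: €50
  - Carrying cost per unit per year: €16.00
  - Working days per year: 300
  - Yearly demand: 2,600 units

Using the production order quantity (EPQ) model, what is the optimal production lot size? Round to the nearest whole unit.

242 units

Daily demand d = 2,600/300 = 8.667; p = 12; 1 − d/p = 0.27778
EPQ = √(2DS / (H(1 − d/p)))
    = √(2 × 2,600 × 50 / (16 × 0.27778)) ≈ 241.87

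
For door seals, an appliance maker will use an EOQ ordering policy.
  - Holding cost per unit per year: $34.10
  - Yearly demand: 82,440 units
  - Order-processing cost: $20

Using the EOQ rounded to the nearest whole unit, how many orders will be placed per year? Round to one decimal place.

265.1 orders per year

Optimal lot size Q* = (2 × 82,440 × $20 / $34.1)^½ ≈ 310.97 → Q = 311
Orders per year = D/Q = 82,440 / 311 = 265.080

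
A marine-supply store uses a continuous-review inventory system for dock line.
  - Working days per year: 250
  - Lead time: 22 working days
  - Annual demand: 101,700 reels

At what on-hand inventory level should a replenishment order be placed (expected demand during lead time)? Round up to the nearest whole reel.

Daily demand d = 101,700 / 250 = 406.800 reels/day
Demand during lead time = 406.800 × 22 = 8,949.60
Reorder point = 8,949.60 → round up

8,950 reels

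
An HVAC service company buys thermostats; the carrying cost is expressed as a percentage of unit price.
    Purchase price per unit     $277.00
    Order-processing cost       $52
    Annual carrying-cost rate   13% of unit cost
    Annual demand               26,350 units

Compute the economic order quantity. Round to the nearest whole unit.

Holding cost per unit per year: H = 13% × $277 = $36.0100
EOQ = √(2DS/H) = √(2 × 26,350 × 52 / 36.01)
    = √(76,101.08) ≈ 275.86

276 units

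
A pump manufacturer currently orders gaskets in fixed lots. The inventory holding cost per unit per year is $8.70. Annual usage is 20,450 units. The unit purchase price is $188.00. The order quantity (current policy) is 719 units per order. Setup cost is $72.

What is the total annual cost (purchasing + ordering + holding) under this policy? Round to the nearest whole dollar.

$3,849,775

Annual ordering cost = (D/Q)·S = (20,450/719) × 72 = $2,047.84
Annual holding cost  = (Q/2)·H = (719/2) × 8.7 = $3,127.65
Purchase cost = D·C = 20,450 × 188 = $3,844,600.00
Total = $2,047.84 + $3,127.65 + $3,844,600.00 = $3,849,775.49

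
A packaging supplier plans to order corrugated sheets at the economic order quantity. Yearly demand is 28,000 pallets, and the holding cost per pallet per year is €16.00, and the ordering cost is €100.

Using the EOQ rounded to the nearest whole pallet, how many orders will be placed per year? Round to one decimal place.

47.3 orders per year

Optimal lot size Q* = (2 × 28,000 × €100 / €16)^½ ≈ 591.61 → Q = 592
N = D/Q = 28,000/592 ≈ 47.297 orders/yr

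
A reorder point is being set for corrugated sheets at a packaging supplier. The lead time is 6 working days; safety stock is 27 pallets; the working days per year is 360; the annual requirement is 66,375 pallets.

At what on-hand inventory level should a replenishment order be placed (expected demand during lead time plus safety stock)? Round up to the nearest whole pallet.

Daily demand d = 66,375 / 360 = 184.375 pallets/day
Demand during lead time = 184.375 × 6 = 1,106.25
Reorder point = 1,106.25 + 27 = 1,133.25 → round up

1,134 pallets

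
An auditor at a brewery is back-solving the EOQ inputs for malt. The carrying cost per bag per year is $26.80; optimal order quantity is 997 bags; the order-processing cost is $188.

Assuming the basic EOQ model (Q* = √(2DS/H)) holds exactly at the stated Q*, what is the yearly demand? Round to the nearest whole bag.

70,850 bags per year

Since Q* = (2DS/H)^½, squaring gives Q*²·H = 2DS.
D = Q²H / (2S) = 997² × 26.8 / (2 × 188) = 70,849.58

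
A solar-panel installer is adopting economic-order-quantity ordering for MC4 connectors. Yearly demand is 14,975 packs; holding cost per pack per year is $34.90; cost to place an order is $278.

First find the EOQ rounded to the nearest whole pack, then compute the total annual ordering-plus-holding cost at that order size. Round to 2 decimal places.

$17,046.44

2DS/H = 2·14,975·278/34.9 = 238,570.20
EOQ = √238,570.20 ≈ 488.44 → Q = 488 packs
Annual ordering cost = (D/Q)·S = (14,975/488) × 278 = $8,530.84
Annual holding cost  = (Q/2)·H = (488/2) × 34.9 = $8,515.60
Total = $8,530.84 + $8,515.60 = $17,046.44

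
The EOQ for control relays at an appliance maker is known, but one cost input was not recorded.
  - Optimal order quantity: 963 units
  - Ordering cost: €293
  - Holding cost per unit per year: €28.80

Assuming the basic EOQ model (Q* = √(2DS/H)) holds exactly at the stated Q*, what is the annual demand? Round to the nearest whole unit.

45,577 units per year

From Q* = √(2DS/H) ⇒ Q*² = 2DS/H.
D = Q²H / (2S) = 963² × 28.8 / (2 × 293) = 45,577.18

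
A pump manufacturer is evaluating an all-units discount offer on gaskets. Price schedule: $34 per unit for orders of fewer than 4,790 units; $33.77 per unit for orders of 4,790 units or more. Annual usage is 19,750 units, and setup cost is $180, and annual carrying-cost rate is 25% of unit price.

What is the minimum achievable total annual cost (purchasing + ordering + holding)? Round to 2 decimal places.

$679,274.00

H₁ = 25%×$34 = $8.5000;  H₂ = 25%×$33.77 = $8.4425
EOQ₁ = √(2×19,750×180/8.5000) = 914.59  (< 4,790, feasible at tier 1)
EOQ₂ = √(2×19,750×180/8.4425) = 917.70  (< 4,790 → use Q = 4,790 at tier-2 price)
TC(tier 1 (EOQ₁), Q≈914.6) = $679,274.00
TC(tier 2, Q≈4,790.0) = $687,919.46
Minimum at tier 1 (EOQ₁): $679,274.00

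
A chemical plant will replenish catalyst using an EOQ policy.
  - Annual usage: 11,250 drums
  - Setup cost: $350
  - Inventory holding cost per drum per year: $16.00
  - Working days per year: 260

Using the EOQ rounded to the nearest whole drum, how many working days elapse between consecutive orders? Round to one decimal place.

Q* = √(2·D·S / H) = √(2·11,250·350 / 16) = √492,187.5 ≈ 701.56 → Q = 702 drums
Cycle time = (working days × Q)/D = (260 × 702) / 11,250 = 16.224 days

16.2 days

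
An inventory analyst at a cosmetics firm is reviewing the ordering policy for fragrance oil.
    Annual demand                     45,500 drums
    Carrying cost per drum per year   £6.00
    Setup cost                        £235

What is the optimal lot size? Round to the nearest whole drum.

EOQ = √(2DS/H) = √(2 × 45,500 × 235 / 6)
    = √(3,564,166.67) ≈ 1,887.90

1,888 drums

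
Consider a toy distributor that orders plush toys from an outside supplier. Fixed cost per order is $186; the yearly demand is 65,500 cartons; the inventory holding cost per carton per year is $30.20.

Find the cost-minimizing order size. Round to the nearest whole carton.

Q* = √(2·D·S / H) = √(2·65,500·186 / 30.2) = √806,821.2 ≈ 898.23

898 cartons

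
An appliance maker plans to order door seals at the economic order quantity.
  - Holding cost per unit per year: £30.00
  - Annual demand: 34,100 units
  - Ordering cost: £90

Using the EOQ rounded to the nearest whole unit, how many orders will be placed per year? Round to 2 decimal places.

75.44 orders per year

EOQ = √(2DS/H) = √(2 × 34,100 × 90 / 30)
    = √(204,600.00) ≈ 452.33 → Q = 452
N = D/Q = 34,100/452 ≈ 75.442 orders/yr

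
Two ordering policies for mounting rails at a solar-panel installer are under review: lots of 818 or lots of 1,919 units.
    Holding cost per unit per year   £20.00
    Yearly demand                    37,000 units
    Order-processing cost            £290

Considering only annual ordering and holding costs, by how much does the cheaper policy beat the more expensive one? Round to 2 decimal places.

£3,484.09

TC(Q) = (D/Q)S + (Q/2)H
TC(818) = (37,000/818)×290 + (818/2)×20 = £21,297.36
TC(1,919) = (37,000/1,919)×290 + (1,919/2)×20 = £24,781.45
|ΔTC| = |£21,297.36 − £24,781.45| = £3,484.09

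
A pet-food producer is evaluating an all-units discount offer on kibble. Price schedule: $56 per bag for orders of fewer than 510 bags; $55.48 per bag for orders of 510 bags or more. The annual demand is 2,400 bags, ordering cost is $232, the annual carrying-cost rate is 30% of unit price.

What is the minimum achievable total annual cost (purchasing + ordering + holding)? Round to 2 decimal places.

H₁ = 30%×$56 = $16.8000;  H₂ = 30%×$55.48 = $16.6440
EOQ₁ = √(2×2,400×232/16.8000) = 257.46  (< 510, feasible at tier 1)
EOQ₂ = √(2×2,400×232/16.6440) = 258.66  (< 510 → use Q = 510 at tier-2 price)
TC(tier 1 (EOQ₁), Q≈257.5) = $138,725.33
TC(tier 2, Q≈510.0) = $138,487.98
Minimum at tier 2: $138,487.98

$138,487.98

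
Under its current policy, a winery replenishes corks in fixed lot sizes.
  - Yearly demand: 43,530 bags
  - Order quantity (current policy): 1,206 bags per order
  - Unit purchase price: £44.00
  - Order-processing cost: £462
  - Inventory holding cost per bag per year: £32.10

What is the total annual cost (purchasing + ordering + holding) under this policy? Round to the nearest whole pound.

£1,951,352

Orders/yr = 43,530/1,206 = 36.095; ordering cost = 36.095 × £462 = £16,675.67
Average inventory = 1,206/2 = 603; holding cost = 603 × £32.1 = £19,356.30
Purchase cost = D·C = 43,530 × 44 = £1,915,320.00
Total = £16,675.67 + £19,356.30 + £1,915,320.00 = £1,951,351.97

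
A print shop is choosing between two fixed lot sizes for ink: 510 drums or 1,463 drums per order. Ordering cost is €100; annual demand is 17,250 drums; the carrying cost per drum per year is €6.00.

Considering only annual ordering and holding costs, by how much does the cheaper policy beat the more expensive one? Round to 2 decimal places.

TC(Q) = (D/Q)S + (Q/2)H
TC(510) = (17,250/510)×100 + (510/2)×6 = €4,912.35
TC(1,463) = (17,250/1,463)×100 + (1,463/2)×6 = €5,568.08
|ΔTC| = |€4,912.35 − €5,568.08| = €655.73

€655.73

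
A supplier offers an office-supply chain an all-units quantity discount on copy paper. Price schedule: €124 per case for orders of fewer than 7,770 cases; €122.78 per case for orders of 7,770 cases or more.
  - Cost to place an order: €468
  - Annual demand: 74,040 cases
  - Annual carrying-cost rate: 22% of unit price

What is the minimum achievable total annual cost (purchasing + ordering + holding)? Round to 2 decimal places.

H₁ = 22%×€124 = €27.2800;  H₂ = 22%×€122.78 = €27.0116
EOQ₁ = √(2×74,040×468/27.2800) = 1,593.86  (< 7,770, feasible at tier 1)
EOQ₂ = √(2×74,040×468/27.0116) = 1,601.75  (< 7,770 → use Q = 7,770 at tier-2 price)
TC(tier 1 (EOQ₁), Q≈1,593.9) = €9,224,440.38
TC(tier 2, Q≈7,770.0) = €9,200,030.82
Minimum at tier 2: €9,200,030.82

€9,200,030.82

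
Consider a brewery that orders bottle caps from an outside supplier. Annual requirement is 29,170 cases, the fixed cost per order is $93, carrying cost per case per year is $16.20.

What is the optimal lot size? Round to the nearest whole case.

579 cases

Optimal lot size Q* = (2 × 29,170 × $93 / $16.2)^½ ≈ 578.72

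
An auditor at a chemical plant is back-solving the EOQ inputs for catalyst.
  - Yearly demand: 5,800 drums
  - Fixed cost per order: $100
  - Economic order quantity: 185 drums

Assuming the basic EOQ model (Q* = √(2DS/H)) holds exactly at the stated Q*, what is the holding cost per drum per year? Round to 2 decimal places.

$33.89

Since Q* = (2DS/H)^½, squaring gives Q*²·H = 2DS.
H = 2DS / Q² = 2 × 5,800 × 100 / 185² = 33.8934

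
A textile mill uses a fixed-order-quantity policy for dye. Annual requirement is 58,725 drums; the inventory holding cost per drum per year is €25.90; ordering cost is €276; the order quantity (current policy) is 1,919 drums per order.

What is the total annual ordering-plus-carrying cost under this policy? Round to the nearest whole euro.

€33,297

Annual ordering cost = (D/Q)·S = (58,725/1,919) × 276 = €8,446.12
Annual holding cost  = (Q/2)·H = (1,919/2) × 25.9 = €24,851.05
Total = €8,446.12 + €24,851.05 = €33,297.17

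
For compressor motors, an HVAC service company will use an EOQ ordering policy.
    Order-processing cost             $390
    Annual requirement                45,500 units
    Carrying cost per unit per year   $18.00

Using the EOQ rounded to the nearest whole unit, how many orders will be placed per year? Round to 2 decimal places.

32.41 orders per year

2DS/H = 2·45,500·390/18 = 1,971,666.67
EOQ = √1,971,666.67 ≈ 1,404.16 → Q = 1,404
N = D/Q = 45,500/1,404 ≈ 32.407 orders/yr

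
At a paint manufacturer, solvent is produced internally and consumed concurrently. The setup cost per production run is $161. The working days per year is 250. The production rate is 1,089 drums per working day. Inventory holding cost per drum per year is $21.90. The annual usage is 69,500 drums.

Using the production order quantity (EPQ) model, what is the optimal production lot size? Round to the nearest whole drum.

d = 69,500/250 = 278.0000 drums/day;  effective holding cost H(1 − d/p) = 21.9·(1 − 278.0000/1089) = 16.30937
Q* = √(2DS / H_eff) = √(2·69,500·161 / 16.30937) ≈ 1,171.39

1,171 drums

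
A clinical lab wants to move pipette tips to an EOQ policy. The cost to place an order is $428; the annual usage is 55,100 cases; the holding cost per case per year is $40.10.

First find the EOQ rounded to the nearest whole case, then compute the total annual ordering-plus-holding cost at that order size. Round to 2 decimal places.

$43,489.55

2DS/H = 2·55,100·428/40.1 = 1,176,199.50
EOQ = √1,176,199.50 ≈ 1,084.53 → Q = 1,085 cases
Annual ordering cost = (D/Q)·S = (55,100/1,085) × 428 = $21,735.30
Annual holding cost  = (Q/2)·H = (1,085/2) × 40.1 = $21,754.25
Total = $21,735.30 + $21,754.25 = $43,489.55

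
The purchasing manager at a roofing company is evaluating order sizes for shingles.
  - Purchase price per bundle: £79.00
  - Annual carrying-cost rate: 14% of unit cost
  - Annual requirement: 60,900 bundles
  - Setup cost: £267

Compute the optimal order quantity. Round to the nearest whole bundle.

1,715 bundles

Holding cost per bundle per year: H = 14% × £79 = £11.0600
Q* = √(2·D·S / H) = √(2·60,900·267 / 11.06) = √2,940,379.7 ≈ 1,714.75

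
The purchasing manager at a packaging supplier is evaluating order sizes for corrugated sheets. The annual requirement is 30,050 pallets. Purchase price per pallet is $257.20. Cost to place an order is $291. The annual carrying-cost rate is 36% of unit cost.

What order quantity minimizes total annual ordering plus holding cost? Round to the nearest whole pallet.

435 pallets

Holding cost per pallet per year: H = 36% × $257.2 = $92.5920
2DS/H = 2·30,050·291/92.592 = 188,883.49
EOQ = √188,883.49 ≈ 434.61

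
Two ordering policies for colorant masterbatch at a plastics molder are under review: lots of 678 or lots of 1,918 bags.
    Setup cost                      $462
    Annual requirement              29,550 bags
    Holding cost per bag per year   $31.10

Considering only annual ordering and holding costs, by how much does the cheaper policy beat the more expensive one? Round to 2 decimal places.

$6,264.04

For each Q, cost = (D/Q)·S + (Q/2)·H.
TC(678) = (29,550/678)×462 + (678/2)×31.1 = $30,678.74
TC(1,918) = (29,550/1,918)×462 + (1,918/2)×31.1 = $36,942.78
Lots of 678 are cheaper by $6,264.04.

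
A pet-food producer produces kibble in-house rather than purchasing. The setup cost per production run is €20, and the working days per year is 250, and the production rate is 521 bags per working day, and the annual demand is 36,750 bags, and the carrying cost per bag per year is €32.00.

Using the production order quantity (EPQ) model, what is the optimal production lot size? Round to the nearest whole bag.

253 bags

Daily demand d = 36,750/250 = 147.000; p = 521; 1 − d/p = 0.71785
EPQ = √(2DS / (H(1 − d/p)))
    = √(2 × 36,750 × 20 / (32 × 0.71785)) ≈ 252.97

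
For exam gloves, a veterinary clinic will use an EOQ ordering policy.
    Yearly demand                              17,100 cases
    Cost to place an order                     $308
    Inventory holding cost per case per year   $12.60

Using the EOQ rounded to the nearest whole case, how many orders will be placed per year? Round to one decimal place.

18.7 orders per year

EOQ = √(2DS/H) = √(2 × 17,100 × 308 / 12.6)
    = √(836,000.00) ≈ 914.33 → Q = 914
Orders per year = D/Q = 17,100 / 914 = 18.709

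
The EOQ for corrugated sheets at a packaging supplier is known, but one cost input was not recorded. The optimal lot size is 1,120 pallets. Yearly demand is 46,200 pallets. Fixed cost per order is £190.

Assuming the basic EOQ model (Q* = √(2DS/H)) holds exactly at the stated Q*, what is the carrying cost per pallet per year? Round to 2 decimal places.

£14.00

Since Q* = (2DS/H)^½, squaring gives Q*²·H = 2DS.
H = 2DS / Q² = 2 × 46,200 × 190 / 1,120² = 13.9955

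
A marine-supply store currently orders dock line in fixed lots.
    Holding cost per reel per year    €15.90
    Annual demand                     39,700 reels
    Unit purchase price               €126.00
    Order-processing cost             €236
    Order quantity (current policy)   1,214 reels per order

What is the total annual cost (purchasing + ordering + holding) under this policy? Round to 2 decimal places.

Annual ordering cost = (D/Q)·S = (39,700/1,214) × 236 = €7,717.63
Annual holding cost  = (Q/2)·H = (1,214/2) × 15.9 = €9,651.30
Purchase cost = D·C = 39,700 × 126 = €5,002,200.00
Total = €7,717.63 + €9,651.30 + €5,002,200.00 = €5,019,568.93

€5,019,568.93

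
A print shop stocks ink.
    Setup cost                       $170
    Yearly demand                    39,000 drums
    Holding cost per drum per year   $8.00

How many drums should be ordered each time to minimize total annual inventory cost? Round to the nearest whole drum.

1,287 drums

2DS/H = 2·39,000·170/8 = 1,657,500.00
EOQ = √1,657,500.00 ≈ 1,287.44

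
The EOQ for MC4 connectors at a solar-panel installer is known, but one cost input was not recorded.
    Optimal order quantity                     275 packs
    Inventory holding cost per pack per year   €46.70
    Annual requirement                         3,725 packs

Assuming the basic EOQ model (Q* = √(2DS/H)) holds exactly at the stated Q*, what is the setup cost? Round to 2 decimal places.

€474.05

EOQ relation: Q² = 2DS/H, so rearrange for the unknown.
S = Q²H / (2D) = 275² × 46.7 / (2 × 3,725) = 474.0520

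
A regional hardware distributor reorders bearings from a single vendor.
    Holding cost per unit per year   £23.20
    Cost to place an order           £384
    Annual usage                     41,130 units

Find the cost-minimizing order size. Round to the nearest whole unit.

1,167 units

EOQ = √(2DS/H) = √(2 × 41,130 × 384 / 23.2)
    = √(1,361,544.83) ≈ 1,166.85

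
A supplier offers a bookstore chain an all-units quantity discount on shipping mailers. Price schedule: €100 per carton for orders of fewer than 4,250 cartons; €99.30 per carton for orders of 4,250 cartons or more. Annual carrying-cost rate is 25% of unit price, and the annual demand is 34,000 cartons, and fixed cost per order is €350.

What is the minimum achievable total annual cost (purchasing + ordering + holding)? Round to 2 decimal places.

€3,424,392.62

H₁ = 25%×€100 = €25.0000;  H₂ = 25%×€99.30 = €24.8250
EOQ₁ = √(2×34,000×350/25.0000) = 975.70  (< 4,250, feasible at tier 1)
EOQ₂ = √(2×34,000×350/24.8250) = 979.14  (< 4,250 → use Q = 4,250 at tier-2 price)
TC(tier 1 (EOQ₁), Q≈975.7) = €3,424,392.62
TC(tier 2, Q≈4,250.0) = €3,431,753.12
Minimum at tier 1 (EOQ₁): €3,424,392.62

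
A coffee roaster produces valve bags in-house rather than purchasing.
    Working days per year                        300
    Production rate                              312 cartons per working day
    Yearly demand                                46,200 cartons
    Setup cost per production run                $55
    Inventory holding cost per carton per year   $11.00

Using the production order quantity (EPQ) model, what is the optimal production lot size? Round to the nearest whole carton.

955 cartons

Daily demand d = 46,200/300 = 154.000; p = 312; 1 − d/p = 0.50641
EPQ = √(2DS / (H(1 − d/p)))
    = √(2 × 46,200 × 55 / (11 × 0.50641)) ≈ 955.15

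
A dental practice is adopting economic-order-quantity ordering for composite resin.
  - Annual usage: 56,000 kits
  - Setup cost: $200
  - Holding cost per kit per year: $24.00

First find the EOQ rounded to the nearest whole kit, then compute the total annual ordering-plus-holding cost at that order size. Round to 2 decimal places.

Q* = √(2·D·S / H) = √(2·56,000·200 / 24) = √933,333.3 ≈ 966.09 → Q = 966 kits
Orders/yr = 56,000/966 = 57.971; ordering cost = 57.971 × $200 = $11,594.20
Average inventory = 966/2 = 483; holding cost = 483 × $24 = $11,592.00
Total = $11,594.20 + $11,592.00 = $23,186.20

$23,186.20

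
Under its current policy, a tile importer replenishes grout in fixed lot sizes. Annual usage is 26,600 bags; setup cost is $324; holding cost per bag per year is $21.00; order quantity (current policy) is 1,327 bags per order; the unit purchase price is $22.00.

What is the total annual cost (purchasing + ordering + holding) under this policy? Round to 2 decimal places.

$605,628.15

Ordering: D/Q × S = 26,600/1,327 × $324 = $6,494.65
Holding:  Q/2 × H = 1,327/2 × $21 = $13,933.50
Purchase cost = D·C = 26,600 × 22 = $585,200.00
Total = $6,494.65 + $13,933.50 + $585,200.00 = $605,628.15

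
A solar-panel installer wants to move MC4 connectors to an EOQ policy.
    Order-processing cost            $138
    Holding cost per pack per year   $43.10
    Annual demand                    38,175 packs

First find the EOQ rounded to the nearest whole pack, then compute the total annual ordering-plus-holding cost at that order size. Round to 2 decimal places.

Optimal lot size Q* = (2 × 38,175 × $138 / $43.1)^½ ≈ 494.43 → Q = 494 packs
Orders/yr = 38,175/494 = 77.277; ordering cost = 77.277 × $138 = $10,664.27
Average inventory = 494/2 = 247; holding cost = 247 × $43.1 = $10,645.70
Total = $10,664.27 + $10,645.70 = $21,309.97

$21,309.97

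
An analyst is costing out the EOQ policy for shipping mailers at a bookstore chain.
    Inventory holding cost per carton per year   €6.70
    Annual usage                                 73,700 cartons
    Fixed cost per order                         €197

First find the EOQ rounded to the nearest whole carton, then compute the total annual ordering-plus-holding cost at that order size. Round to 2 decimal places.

€13,948.24

Q* = √(2·D·S / H) = √(2·73,700·197 / 6.7) = √4,334,000.0 ≈ 2,081.83 → Q = 2,082 cartons
Orders/yr = 73,700/2,082 = 35.399; ordering cost = 35.399 × €197 = €6,973.54
Average inventory = 2,082/2 = 1041; holding cost = 1041 × €6.7 = €6,974.70
Total = €6,973.54 + €6,974.70 = €13,948.24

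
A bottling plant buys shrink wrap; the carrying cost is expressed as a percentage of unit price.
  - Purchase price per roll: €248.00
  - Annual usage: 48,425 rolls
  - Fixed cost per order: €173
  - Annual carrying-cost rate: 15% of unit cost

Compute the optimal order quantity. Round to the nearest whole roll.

Holding cost per roll per year: H = 15% × €248 = €37.2000
Q* = √(2·D·S / H) = √(2·48,425·173 / 37.2) = √450,404.6 ≈ 671.12

671 rolls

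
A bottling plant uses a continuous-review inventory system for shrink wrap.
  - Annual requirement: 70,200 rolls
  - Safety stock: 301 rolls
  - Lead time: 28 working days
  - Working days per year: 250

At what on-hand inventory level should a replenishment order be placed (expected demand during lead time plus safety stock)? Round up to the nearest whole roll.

Daily demand d = 70,200 / 250 = 280.800 rolls/day
Demand during lead time = 280.800 × 28 = 7,862.40
Reorder point = 7,862.40 + 301 = 8,163.40 → round up

8,164 rolls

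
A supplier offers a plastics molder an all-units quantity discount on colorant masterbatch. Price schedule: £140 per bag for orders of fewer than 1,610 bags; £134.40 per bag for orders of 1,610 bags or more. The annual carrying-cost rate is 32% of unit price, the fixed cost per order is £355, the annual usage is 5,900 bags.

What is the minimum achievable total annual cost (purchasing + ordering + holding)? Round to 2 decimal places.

H₁ = 32%×£140 = £44.8000;  H₂ = 32%×£134.40 = £43.0080
EOQ₁ = √(2×5,900×355/44.8000) = 305.78  (< 1,610, feasible at tier 1)
EOQ₂ = √(2×5,900×355/43.0080) = 312.09  (< 1,610 → use Q = 1,610 at tier-2 price)
TC(tier 1 (EOQ₁), Q≈305.8) = £839,699.17
TC(tier 2, Q≈1,610.0) = £828,882.37
Minimum at tier 2: £828,882.37

£828,882.37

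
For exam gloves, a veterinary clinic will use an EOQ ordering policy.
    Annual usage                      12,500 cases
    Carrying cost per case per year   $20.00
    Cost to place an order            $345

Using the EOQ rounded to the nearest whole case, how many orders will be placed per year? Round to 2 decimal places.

19.03 orders per year

Optimal lot size Q* = (2 × 12,500 × $345 / $20)^½ ≈ 656.70 → Q = 657
N = D/Q = 12,500/657 ≈ 19.026 orders/yr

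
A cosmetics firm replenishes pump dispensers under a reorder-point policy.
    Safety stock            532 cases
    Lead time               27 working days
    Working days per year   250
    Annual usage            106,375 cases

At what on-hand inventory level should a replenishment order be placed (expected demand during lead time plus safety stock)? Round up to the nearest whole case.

12,021 cases

Daily demand d = 106,375 / 250 = 425.500 cases/day
Demand during lead time = 425.500 × 27 = 11,488.50
Reorder point = 11,488.50 + 532 = 12,020.50 → round up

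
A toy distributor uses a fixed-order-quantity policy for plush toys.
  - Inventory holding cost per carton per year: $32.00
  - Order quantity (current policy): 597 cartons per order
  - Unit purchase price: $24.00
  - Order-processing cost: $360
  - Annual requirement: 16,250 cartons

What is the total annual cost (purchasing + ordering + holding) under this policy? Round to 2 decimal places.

Annual ordering cost = (D/Q)·S = (16,250/597) × 360 = $9,798.99
Annual holding cost  = (Q/2)·H = (597/2) × 32 = $9,552.00
Purchase cost = D·C = 16,250 × 24 = $390,000.00
Total = $9,798.99 + $9,552.00 + $390,000.00 = $409,350.99

$409,350.99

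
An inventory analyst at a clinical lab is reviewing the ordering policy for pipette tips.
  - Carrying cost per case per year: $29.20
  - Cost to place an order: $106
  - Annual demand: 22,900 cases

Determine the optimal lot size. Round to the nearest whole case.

EOQ = √(2DS/H) = √(2 × 22,900 × 106 / 29.2)
    = √(166,260.27) ≈ 407.75

408 cases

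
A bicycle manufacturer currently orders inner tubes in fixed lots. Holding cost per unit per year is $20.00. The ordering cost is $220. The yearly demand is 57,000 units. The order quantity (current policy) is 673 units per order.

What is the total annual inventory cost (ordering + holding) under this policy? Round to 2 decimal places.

Ordering: D/Q × S = 57,000/673 × $220 = $18,632.99
Holding:  Q/2 × H = 673/2 × $20 = $6,730.00
Total = $18,632.99 + $6,730.00 = $25,362.99

$25,362.99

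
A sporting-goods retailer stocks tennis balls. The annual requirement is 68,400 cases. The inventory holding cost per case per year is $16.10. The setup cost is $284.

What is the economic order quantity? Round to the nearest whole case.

1,553 cases

Q* = √(2·D·S / H) = √(2·68,400·284 / 16.1) = √2,413,118.0 ≈ 1,553.42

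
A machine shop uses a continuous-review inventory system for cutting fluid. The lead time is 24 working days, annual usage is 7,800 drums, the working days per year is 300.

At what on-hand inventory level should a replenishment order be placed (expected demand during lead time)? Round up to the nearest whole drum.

624 drums

Daily demand d = 7,800 / 300 = 26.000 drums/day
Demand during lead time = 26.000 × 24 = 624.00
Reorder point = 624.00 → round up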